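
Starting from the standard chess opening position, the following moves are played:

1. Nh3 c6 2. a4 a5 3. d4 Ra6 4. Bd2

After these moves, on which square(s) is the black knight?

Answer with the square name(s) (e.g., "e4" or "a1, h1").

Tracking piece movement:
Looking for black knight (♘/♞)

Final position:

  a b c d e f g h
  ─────────────────
8│· ♞ ♝ ♛ ♚ ♝ ♞ ♜│8
7│· ♟ · ♟ ♟ ♟ ♟ ♟│7
6│♜ · ♟ · · · · ·│6
5│♟ · · · · · · ·│5
4│♙ · · ♙ · · · ·│4
3│· · · · · · · ♘│3
2│· ♙ ♙ ♗ ♙ ♙ ♙ ♙│2
1│♖ ♘ · ♕ ♔ ♗ · ♖│1
  ─────────────────
  a b c d e f g h


b8, g8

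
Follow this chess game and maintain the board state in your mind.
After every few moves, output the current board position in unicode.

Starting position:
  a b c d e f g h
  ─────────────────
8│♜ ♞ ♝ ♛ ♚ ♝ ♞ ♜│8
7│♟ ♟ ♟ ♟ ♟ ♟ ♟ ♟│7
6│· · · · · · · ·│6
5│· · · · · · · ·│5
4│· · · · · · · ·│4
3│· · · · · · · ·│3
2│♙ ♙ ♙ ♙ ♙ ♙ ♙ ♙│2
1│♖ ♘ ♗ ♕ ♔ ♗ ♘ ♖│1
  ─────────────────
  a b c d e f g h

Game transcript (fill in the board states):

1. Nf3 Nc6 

  a b c d e f g h
  ─────────────────
8│♜ · ♝ ♛ ♚ ♝ ♞ ♜│8
7│♟ ♟ ♟ ♟ ♟ ♟ ♟ ♟│7
6│· · ♞ · · · · ·│6
5│· · · · · · · ·│5
4│· · · · · · · ·│4
3│· · · · · ♘ · ·│3
2│♙ ♙ ♙ ♙ ♙ ♙ ♙ ♙│2
1│♖ ♘ ♗ ♕ ♔ ♗ · ♖│1
  ─────────────────
  a b c d e f g h

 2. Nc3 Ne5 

  a b c d e f g h
  ─────────────────
8│♜ · ♝ ♛ ♚ ♝ ♞ ♜│8
7│♟ ♟ ♟ ♟ ♟ ♟ ♟ ♟│7
6│· · · · · · · ·│6
5│· · · · ♞ · · ·│5
4│· · · · · · · ·│4
3│· · ♘ · · ♘ · ·│3
2│♙ ♙ ♙ ♙ ♙ ♙ ♙ ♙│2
1│♖ · ♗ ♕ ♔ ♗ · ♖│1
  ─────────────────
  a b c d e f g h

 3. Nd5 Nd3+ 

  a b c d e f g h
  ─────────────────
8│♜ · ♝ ♛ ♚ ♝ ♞ ♜│8
7│♟ ♟ ♟ ♟ ♟ ♟ ♟ ♟│7
6│· · · · · · · ·│6
5│· · · ♘ · · · ·│5
4│· · · · · · · ·│4
3│· · · ♞ · ♘ · ·│3
2│♙ ♙ ♙ ♙ ♙ ♙ ♙ ♙│2
1│♖ · ♗ ♕ ♔ ♗ · ♖│1
  ─────────────────
  a b c d e f g h

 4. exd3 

  a b c d e f g h
  ─────────────────
8│♜ · ♝ ♛ ♚ ♝ ♞ ♜│8
7│♟ ♟ ♟ ♟ ♟ ♟ ♟ ♟│7
6│· · · · · · · ·│6
5│· · · ♘ · · · ·│5
4│· · · · · · · ·│4
3│· · · ♙ · ♘ · ·│3
2│♙ ♙ ♙ ♙ · ♙ ♙ ♙│2
1│♖ · ♗ ♕ ♔ ♗ · ♖│1
  ─────────────────
  a b c d e f g h


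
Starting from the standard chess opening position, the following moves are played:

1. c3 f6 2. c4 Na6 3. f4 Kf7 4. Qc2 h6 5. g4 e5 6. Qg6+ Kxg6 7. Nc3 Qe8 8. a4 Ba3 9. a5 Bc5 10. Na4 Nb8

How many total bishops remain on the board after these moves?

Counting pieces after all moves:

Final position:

  a b c d e f g h
  ─────────────────
8│♜ ♞ ♝ · ♛ · ♞ ♜│8
7│♟ ♟ ♟ ♟ · · ♟ ·│7
6│· · · · · ♟ ♚ ♟│6
5│♙ · ♝ · ♟ · · ·│5
4│♘ · ♙ · · ♙ ♙ ·│4
3│· · · · · · · ·│3
2│· ♙ · ♙ ♙ · · ♙│2
1│♖ · ♗ · ♔ ♗ ♘ ♖│1
  ─────────────────
  a b c d e f g h


4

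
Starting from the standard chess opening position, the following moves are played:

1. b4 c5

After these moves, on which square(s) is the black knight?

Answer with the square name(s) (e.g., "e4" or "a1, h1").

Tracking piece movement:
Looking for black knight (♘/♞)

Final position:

  a b c d e f g h
  ─────────────────
8│♜ ♞ ♝ ♛ ♚ ♝ ♞ ♜│8
7│♟ ♟ · ♟ ♟ ♟ ♟ ♟│7
6│· · · · · · · ·│6
5│· · ♟ · · · · ·│5
4│· ♙ · · · · · ·│4
3│· · · · · · · ·│3
2│♙ · ♙ ♙ ♙ ♙ ♙ ♙│2
1│♖ ♘ ♗ ♕ ♔ ♗ ♘ ♖│1
  ─────────────────
  a b c d e f g h


b8, g8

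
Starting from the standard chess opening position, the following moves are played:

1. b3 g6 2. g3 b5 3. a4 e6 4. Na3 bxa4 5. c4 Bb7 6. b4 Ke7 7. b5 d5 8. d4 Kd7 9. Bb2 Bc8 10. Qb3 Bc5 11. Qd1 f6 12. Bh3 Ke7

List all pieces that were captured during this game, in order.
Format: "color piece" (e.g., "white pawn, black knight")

Tracking captures:
  bxa4: captured white pawn

white pawn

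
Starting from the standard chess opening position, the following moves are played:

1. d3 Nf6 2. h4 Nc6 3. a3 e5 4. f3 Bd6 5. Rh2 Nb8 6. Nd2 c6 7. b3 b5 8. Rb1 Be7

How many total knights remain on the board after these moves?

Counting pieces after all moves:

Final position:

  a b c d e f g h
  ─────────────────
8│♜ ♞ ♝ ♛ ♚ · · ♜│8
7│♟ · · ♟ ♝ ♟ ♟ ♟│7
6│· · ♟ · · ♞ · ·│6
5│· ♟ · · ♟ · · ·│5
4│· · · · · · · ♙│4
3│♙ ♙ · ♙ · ♙ · ·│3
2│· · ♙ ♘ ♙ · ♙ ♖│2
1│· ♖ ♗ ♕ ♔ ♗ ♘ ·│1
  ─────────────────
  a b c d e f g h


4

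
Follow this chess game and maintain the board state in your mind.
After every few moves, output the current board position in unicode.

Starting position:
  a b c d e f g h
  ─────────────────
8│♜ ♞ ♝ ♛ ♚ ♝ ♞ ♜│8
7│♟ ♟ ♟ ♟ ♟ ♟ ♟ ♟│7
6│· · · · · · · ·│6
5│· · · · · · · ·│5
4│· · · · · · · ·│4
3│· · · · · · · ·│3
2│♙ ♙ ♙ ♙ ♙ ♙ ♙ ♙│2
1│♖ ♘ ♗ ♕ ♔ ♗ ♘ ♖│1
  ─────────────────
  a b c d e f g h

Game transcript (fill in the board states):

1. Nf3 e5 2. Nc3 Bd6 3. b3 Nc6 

  a b c d e f g h
  ─────────────────
8│♜ · ♝ ♛ ♚ · ♞ ♜│8
7│♟ ♟ ♟ ♟ · ♟ ♟ ♟│7
6│· · ♞ ♝ · · · ·│6
5│· · · · ♟ · · ·│5
4│· · · · · · · ·│4
3│· ♙ ♘ · · ♘ · ·│3
2│♙ · ♙ ♙ ♙ ♙ ♙ ♙│2
1│♖ · ♗ ♕ ♔ ♗ · ♖│1
  ─────────────────
  a b c d e f g h

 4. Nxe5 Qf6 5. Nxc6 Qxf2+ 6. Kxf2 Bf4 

  a b c d e f g h
  ─────────────────
8│♜ · ♝ · ♚ · ♞ ♜│8
7│♟ ♟ ♟ ♟ · ♟ ♟ ♟│7
6│· · ♘ · · · · ·│6
5│· · · · · · · ·│5
4│· · · · · ♝ · ·│4
3│· ♙ ♘ · · · · ·│3
2│♙ · ♙ ♙ ♙ ♔ ♙ ♙│2
1│♖ · ♗ ♕ · ♗ · ♖│1
  ─────────────────
  a b c d e f g h

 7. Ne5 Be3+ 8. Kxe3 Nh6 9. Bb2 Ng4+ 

  a b c d e f g h
  ─────────────────
8│♜ · ♝ · ♚ · · ♜│8
7│♟ ♟ ♟ ♟ · ♟ ♟ ♟│7
6│· · · · · · · ·│6
5│· · · · ♘ · · ·│5
4│· · · · · · ♞ ·│4
3│· ♙ ♘ · ♔ · · ·│3
2│♙ ♗ ♙ ♙ ♙ · ♙ ♙│2
1│♖ · · ♕ · ♗ · ♖│1
  ─────────────────
  a b c d e f g h

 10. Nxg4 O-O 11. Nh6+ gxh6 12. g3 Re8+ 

  a b c d e f g h
  ─────────────────
8│♜ · ♝ · ♜ · ♚ ·│8
7│♟ ♟ ♟ ♟ · ♟ · ♟│7
6│· · · · · · · ♟│6
5│· · · · · · · ·│5
4│· · · · · · · ·│4
3│· ♙ ♘ · ♔ · ♙ ·│3
2│♙ ♗ ♙ ♙ ♙ · · ♙│2
1│♖ · · ♕ · ♗ · ♖│1
  ─────────────────
  a b c d e f g h

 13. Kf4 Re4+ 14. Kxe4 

  a b c d e f g h
  ─────────────────
8│♜ · ♝ · · · ♚ ·│8
7│♟ ♟ ♟ ♟ · ♟ · ♟│7
6│· · · · · · · ♟│6
5│· · · · · · · ·│5
4│· · · · ♔ · · ·│4
3│· ♙ ♘ · · · ♙ ·│3
2│♙ ♗ ♙ ♙ ♙ · · ♙│2
1│♖ · · ♕ · ♗ · ♖│1
  ─────────────────
  a b c d e f g h


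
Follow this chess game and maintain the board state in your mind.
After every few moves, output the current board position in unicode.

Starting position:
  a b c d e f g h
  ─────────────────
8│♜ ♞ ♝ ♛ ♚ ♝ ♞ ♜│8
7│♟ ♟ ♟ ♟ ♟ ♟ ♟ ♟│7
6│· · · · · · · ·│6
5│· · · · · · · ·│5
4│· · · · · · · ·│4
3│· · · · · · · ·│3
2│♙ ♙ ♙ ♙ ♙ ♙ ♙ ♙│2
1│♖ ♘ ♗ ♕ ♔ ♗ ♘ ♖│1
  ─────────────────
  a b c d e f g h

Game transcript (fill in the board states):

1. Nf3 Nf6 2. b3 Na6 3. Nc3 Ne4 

  a b c d e f g h
  ─────────────────
8│♜ · ♝ ♛ ♚ ♝ · ♜│8
7│♟ ♟ ♟ ♟ ♟ ♟ ♟ ♟│7
6│♞ · · · · · · ·│6
5│· · · · · · · ·│5
4│· · · · ♞ · · ·│4
3│· ♙ ♘ · · ♘ · ·│3
2│♙ · ♙ ♙ ♙ ♙ ♙ ♙│2
1│♖ · ♗ ♕ ♔ ♗ · ♖│1
  ─────────────────
  a b c d e f g h

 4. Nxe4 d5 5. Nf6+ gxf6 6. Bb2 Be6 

  a b c d e f g h
  ─────────────────
8│♜ · · ♛ ♚ ♝ · ♜│8
7│♟ ♟ ♟ · ♟ ♟ · ♟│7
6│♞ · · · ♝ ♟ · ·│6
5│· · · ♟ · · · ·│5
4│· · · · · · · ·│4
3│· ♙ · · · ♘ · ·│3
2│♙ ♗ ♙ ♙ ♙ ♙ ♙ ♙│2
1│♖ · · ♕ ♔ ♗ · ♖│1
  ─────────────────
  a b c d e f g h

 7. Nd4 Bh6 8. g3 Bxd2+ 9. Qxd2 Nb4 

  a b c d e f g h
  ─────────────────
8│♜ · · ♛ ♚ · · ♜│8
7│♟ ♟ ♟ · ♟ ♟ · ♟│7
6│· · · · ♝ ♟ · ·│6
5│· · · ♟ · · · ·│5
4│· ♞ · ♘ · · · ·│4
3│· ♙ · · · · ♙ ·│3
2│♙ ♗ ♙ ♕ ♙ ♙ · ♙│2
1│♖ · · · ♔ ♗ · ♖│1
  ─────────────────
  a b c d e f g h

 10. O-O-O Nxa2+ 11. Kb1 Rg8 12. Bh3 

  a b c d e f g h
  ─────────────────
8│♜ · · ♛ ♚ · ♜ ·│8
7│♟ ♟ ♟ · ♟ ♟ · ♟│7
6│· · · · ♝ ♟ · ·│6
5│· · · ♟ · · · ·│5
4│· · · ♘ · · · ·│4
3│· ♙ · · · · ♙ ♗│3
2│♞ ♗ ♙ ♕ ♙ ♙ · ♙│2
1│· ♔ · ♖ · · · ♖│1
  ─────────────────
  a b c d e f g h


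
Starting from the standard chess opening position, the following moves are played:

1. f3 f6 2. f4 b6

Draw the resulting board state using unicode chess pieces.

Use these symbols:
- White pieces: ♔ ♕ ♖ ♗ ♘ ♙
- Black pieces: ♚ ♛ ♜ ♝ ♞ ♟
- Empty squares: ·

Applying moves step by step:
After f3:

♜ ♞ ♝ ♛ ♚ ♝ ♞ ♜
♟ ♟ ♟ ♟ ♟ ♟ ♟ ♟
· · · · · · · ·
· · · · · · · ·
· · · · · · · ·
· · · · · ♙ · ·
♙ ♙ ♙ ♙ ♙ · ♙ ♙
♖ ♘ ♗ ♕ ♔ ♗ ♘ ♖


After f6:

♜ ♞ ♝ ♛ ♚ ♝ ♞ ♜
♟ ♟ ♟ ♟ ♟ · ♟ ♟
· · · · · ♟ · ·
· · · · · · · ·
· · · · · · · ·
· · · · · ♙ · ·
♙ ♙ ♙ ♙ ♙ · ♙ ♙
♖ ♘ ♗ ♕ ♔ ♗ ♘ ♖


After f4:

♜ ♞ ♝ ♛ ♚ ♝ ♞ ♜
♟ ♟ ♟ ♟ ♟ · ♟ ♟
· · · · · ♟ · ·
· · · · · · · ·
· · · · · ♙ · ·
· · · · · · · ·
♙ ♙ ♙ ♙ ♙ · ♙ ♙
♖ ♘ ♗ ♕ ♔ ♗ ♘ ♖


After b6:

♜ ♞ ♝ ♛ ♚ ♝ ♞ ♜
♟ · ♟ ♟ ♟ · ♟ ♟
· ♟ · · · ♟ · ·
· · · · · · · ·
· · · · · ♙ · ·
· · · · · · · ·
♙ ♙ ♙ ♙ ♙ · ♙ ♙
♖ ♘ ♗ ♕ ♔ ♗ ♘ ♖



  a b c d e f g h
  ─────────────────
8│♜ ♞ ♝ ♛ ♚ ♝ ♞ ♜│8
7│♟ · ♟ ♟ ♟ · ♟ ♟│7
6│· ♟ · · · ♟ · ·│6
5│· · · · · · · ·│5
4│· · · · · ♙ · ·│4
3│· · · · · · · ·│3
2│♙ ♙ ♙ ♙ ♙ · ♙ ♙│2
1│♖ ♘ ♗ ♕ ♔ ♗ ♘ ♖│1
  ─────────────────
  a b c d e f g h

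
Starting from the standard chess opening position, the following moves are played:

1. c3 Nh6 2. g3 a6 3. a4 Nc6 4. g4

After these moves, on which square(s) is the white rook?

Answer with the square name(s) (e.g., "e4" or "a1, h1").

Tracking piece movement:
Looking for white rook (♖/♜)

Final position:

  a b c d e f g h
  ─────────────────
8│♜ · ♝ ♛ ♚ ♝ · ♜│8
7│· ♟ ♟ ♟ ♟ ♟ ♟ ♟│7
6│♟ · ♞ · · · · ♞│6
5│· · · · · · · ·│5
4│♙ · · · · · ♙ ·│4
3│· · ♙ · · · · ·│3
2│· ♙ · ♙ ♙ ♙ · ♙│2
1│♖ ♘ ♗ ♕ ♔ ♗ ♘ ♖│1
  ─────────────────
  a b c d e f g h


a1, h1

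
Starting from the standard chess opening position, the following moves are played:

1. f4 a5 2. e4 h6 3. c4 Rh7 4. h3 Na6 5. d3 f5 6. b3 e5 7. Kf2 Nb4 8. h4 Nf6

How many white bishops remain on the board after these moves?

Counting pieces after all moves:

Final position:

  a b c d e f g h
  ─────────────────
8│♜ · ♝ ♛ ♚ ♝ · ·│8
7│· ♟ ♟ ♟ · · ♟ ♜│7
6│· · · · · ♞ · ♟│6
5│♟ · · · ♟ ♟ · ·│5
4│· ♞ ♙ · ♙ ♙ · ♙│4
3│· ♙ · ♙ · · · ·│3
2│♙ · · · · ♔ ♙ ·│2
1│♖ ♘ ♗ ♕ · ♗ ♘ ♖│1
  ─────────────────
  a b c d e f g h


2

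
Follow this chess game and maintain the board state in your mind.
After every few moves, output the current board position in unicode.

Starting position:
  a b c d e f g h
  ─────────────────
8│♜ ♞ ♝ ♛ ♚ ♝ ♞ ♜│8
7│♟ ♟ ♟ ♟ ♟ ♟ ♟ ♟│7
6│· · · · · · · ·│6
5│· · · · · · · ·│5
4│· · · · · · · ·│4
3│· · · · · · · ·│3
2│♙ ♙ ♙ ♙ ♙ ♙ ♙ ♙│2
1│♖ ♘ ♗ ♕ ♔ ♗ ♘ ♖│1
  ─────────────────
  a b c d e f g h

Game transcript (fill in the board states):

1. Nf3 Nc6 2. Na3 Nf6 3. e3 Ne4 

  a b c d e f g h
  ─────────────────
8│♜ · ♝ ♛ ♚ ♝ · ♜│8
7│♟ ♟ ♟ ♟ ♟ ♟ ♟ ♟│7
6│· · ♞ · · · · ·│6
5│· · · · · · · ·│5
4│· · · · ♞ · · ·│4
3│♘ · · · ♙ ♘ · ·│3
2│♙ ♙ ♙ ♙ · ♙ ♙ ♙│2
1│♖ · ♗ ♕ ♔ ♗ · ♖│1
  ─────────────────
  a b c d e f g h

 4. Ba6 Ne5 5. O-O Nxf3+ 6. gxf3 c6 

  a b c d e f g h
  ─────────────────
8│♜ · ♝ ♛ ♚ ♝ · ♜│8
7│♟ ♟ · ♟ ♟ ♟ ♟ ♟│7
6│♗ · ♟ · · · · ·│6
5│· · · · · · · ·│5
4│· · · · ♞ · · ·│4
3│♘ · · · ♙ ♙ · ·│3
2│♙ ♙ ♙ ♙ · ♙ · ♙│2
1│♖ · ♗ ♕ · ♖ ♔ ·│1
  ─────────────────
  a b c d e f g h

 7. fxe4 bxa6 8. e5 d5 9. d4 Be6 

  a b c d e f g h
  ─────────────────
8│♜ · · ♛ ♚ ♝ · ♜│8
7│♟ · · · ♟ ♟ ♟ ♟│7
6│♟ · ♟ · ♝ · · ·│6
5│· · · ♟ ♙ · · ·│5
4│· · · ♙ · · · ·│4
3│♘ · · · ♙ · · ·│3
2│♙ ♙ ♙ · · ♙ · ♙│2
1│♖ · ♗ ♕ · ♖ ♔ ·│1
  ─────────────────
  a b c d e f g h

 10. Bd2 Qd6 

  a b c d e f g h
  ─────────────────
8│♜ · · · ♚ ♝ · ♜│8
7│♟ · · · ♟ ♟ ♟ ♟│7
6│♟ · ♟ ♛ ♝ · · ·│6
5│· · · ♟ ♙ · · ·│5
4│· · · ♙ · · · ·│4
3│♘ · · · ♙ · · ·│3
2│♙ ♙ ♙ ♗ · ♙ · ♙│2
1│♖ · · ♕ · ♖ ♔ ·│1
  ─────────────────
  a b c d e f g h


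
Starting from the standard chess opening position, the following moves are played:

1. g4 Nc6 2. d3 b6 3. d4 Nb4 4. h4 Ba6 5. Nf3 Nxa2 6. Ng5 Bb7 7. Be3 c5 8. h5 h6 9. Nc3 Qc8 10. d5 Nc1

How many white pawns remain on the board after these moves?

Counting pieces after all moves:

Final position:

  a b c d e f g h
  ─────────────────
8│♜ · ♛ · ♚ ♝ ♞ ♜│8
7│♟ ♝ · ♟ ♟ ♟ ♟ ·│7
6│· ♟ · · · · · ♟│6
5│· · ♟ ♙ · · ♘ ♙│5
4│· · · · · · ♙ ·│4
3│· · ♘ · ♗ · · ·│3
2│· ♙ ♙ · ♙ ♙ · ·│2
1│♖ · ♞ ♕ ♔ ♗ · ♖│1
  ─────────────────
  a b c d e f g h


7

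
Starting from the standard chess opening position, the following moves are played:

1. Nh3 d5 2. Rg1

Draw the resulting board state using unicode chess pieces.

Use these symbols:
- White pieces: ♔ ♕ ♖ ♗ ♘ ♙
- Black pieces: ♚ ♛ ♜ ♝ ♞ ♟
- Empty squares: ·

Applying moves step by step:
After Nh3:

♜ ♞ ♝ ♛ ♚ ♝ ♞ ♜
♟ ♟ ♟ ♟ ♟ ♟ ♟ ♟
· · · · · · · ·
· · · · · · · ·
· · · · · · · ·
· · · · · · · ♘
♙ ♙ ♙ ♙ ♙ ♙ ♙ ♙
♖ ♘ ♗ ♕ ♔ ♗ · ♖


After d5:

♜ ♞ ♝ ♛ ♚ ♝ ♞ ♜
♟ ♟ ♟ · ♟ ♟ ♟ ♟
· · · · · · · ·
· · · ♟ · · · ·
· · · · · · · ·
· · · · · · · ♘
♙ ♙ ♙ ♙ ♙ ♙ ♙ ♙
♖ ♘ ♗ ♕ ♔ ♗ · ♖


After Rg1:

♜ ♞ ♝ ♛ ♚ ♝ ♞ ♜
♟ ♟ ♟ · ♟ ♟ ♟ ♟
· · · · · · · ·
· · · ♟ · · · ·
· · · · · · · ·
· · · · · · · ♘
♙ ♙ ♙ ♙ ♙ ♙ ♙ ♙
♖ ♘ ♗ ♕ ♔ ♗ ♖ ·



  a b c d e f g h
  ─────────────────
8│♜ ♞ ♝ ♛ ♚ ♝ ♞ ♜│8
7│♟ ♟ ♟ · ♟ ♟ ♟ ♟│7
6│· · · · · · · ·│6
5│· · · ♟ · · · ·│5
4│· · · · · · · ·│4
3│· · · · · · · ♘│3
2│♙ ♙ ♙ ♙ ♙ ♙ ♙ ♙│2
1│♖ ♘ ♗ ♕ ♔ ♗ ♖ ·│1
  ─────────────────
  a b c d e f g h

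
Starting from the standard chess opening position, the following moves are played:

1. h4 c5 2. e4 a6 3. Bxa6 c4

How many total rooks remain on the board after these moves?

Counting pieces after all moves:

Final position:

  a b c d e f g h
  ─────────────────
8│♜ ♞ ♝ ♛ ♚ ♝ ♞ ♜│8
7│· ♟ · ♟ ♟ ♟ ♟ ♟│7
6│♗ · · · · · · ·│6
5│· · · · · · · ·│5
4│· · ♟ · ♙ · · ♙│4
3│· · · · · · · ·│3
2│♙ ♙ ♙ ♙ · ♙ ♙ ·│2
1│♖ ♘ ♗ ♕ ♔ · ♘ ♖│1
  ─────────────────
  a b c d e f g h


4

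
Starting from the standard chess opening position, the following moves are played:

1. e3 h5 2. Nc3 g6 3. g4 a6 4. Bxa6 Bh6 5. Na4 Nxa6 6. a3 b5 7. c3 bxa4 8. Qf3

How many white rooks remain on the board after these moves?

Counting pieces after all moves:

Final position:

  a b c d e f g h
  ─────────────────
8│♜ · ♝ ♛ ♚ · ♞ ♜│8
7│· · ♟ ♟ ♟ ♟ · ·│7
6│♞ · · · · · ♟ ♝│6
5│· · · · · · · ♟│5
4│♟ · · · · · ♙ ·│4
3│♙ · ♙ · ♙ ♕ · ·│3
2│· ♙ · ♙ · ♙ · ♙│2
1│♖ · ♗ · ♔ · ♘ ♖│1
  ─────────────────
  a b c d e f g h


2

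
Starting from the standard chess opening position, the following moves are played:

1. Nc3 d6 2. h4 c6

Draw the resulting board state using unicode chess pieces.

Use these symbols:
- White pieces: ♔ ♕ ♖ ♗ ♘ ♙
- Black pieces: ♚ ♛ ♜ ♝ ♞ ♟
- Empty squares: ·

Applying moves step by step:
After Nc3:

♜ ♞ ♝ ♛ ♚ ♝ ♞ ♜
♟ ♟ ♟ ♟ ♟ ♟ ♟ ♟
· · · · · · · ·
· · · · · · · ·
· · · · · · · ·
· · ♘ · · · · ·
♙ ♙ ♙ ♙ ♙ ♙ ♙ ♙
♖ · ♗ ♕ ♔ ♗ ♘ ♖


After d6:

♜ ♞ ♝ ♛ ♚ ♝ ♞ ♜
♟ ♟ ♟ · ♟ ♟ ♟ ♟
· · · ♟ · · · ·
· · · · · · · ·
· · · · · · · ·
· · ♘ · · · · ·
♙ ♙ ♙ ♙ ♙ ♙ ♙ ♙
♖ · ♗ ♕ ♔ ♗ ♘ ♖


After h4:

♜ ♞ ♝ ♛ ♚ ♝ ♞ ♜
♟ ♟ ♟ · ♟ ♟ ♟ ♟
· · · ♟ · · · ·
· · · · · · · ·
· · · · · · · ♙
· · ♘ · · · · ·
♙ ♙ ♙ ♙ ♙ ♙ ♙ ·
♖ · ♗ ♕ ♔ ♗ ♘ ♖


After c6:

♜ ♞ ♝ ♛ ♚ ♝ ♞ ♜
♟ ♟ · · ♟ ♟ ♟ ♟
· · ♟ ♟ · · · ·
· · · · · · · ·
· · · · · · · ♙
· · ♘ · · · · ·
♙ ♙ ♙ ♙ ♙ ♙ ♙ ·
♖ · ♗ ♕ ♔ ♗ ♘ ♖



  a b c d e f g h
  ─────────────────
8│♜ ♞ ♝ ♛ ♚ ♝ ♞ ♜│8
7│♟ ♟ · · ♟ ♟ ♟ ♟│7
6│· · ♟ ♟ · · · ·│6
5│· · · · · · · ·│5
4│· · · · · · · ♙│4
3│· · ♘ · · · · ·│3
2│♙ ♙ ♙ ♙ ♙ ♙ ♙ ·│2
1│♖ · ♗ ♕ ♔ ♗ ♘ ♖│1
  ─────────────────
  a b c d e f g h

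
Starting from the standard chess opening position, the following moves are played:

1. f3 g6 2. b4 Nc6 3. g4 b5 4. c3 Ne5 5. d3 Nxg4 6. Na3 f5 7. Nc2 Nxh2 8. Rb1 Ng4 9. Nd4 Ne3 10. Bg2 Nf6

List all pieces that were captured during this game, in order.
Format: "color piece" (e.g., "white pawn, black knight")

Tracking captures:
  Nxg4: captured white pawn
  Nxh2: captured white pawn

white pawn, white pawn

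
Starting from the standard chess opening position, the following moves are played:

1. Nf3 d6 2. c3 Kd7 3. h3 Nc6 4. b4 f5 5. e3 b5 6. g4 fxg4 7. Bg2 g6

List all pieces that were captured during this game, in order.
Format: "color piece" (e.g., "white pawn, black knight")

Tracking captures:
  fxg4: captured white pawn

white pawn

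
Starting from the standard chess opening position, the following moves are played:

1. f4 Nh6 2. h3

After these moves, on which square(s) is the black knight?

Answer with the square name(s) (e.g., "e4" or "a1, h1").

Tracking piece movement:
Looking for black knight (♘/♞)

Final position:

  a b c d e f g h
  ─────────────────
8│♜ ♞ ♝ ♛ ♚ ♝ · ♜│8
7│♟ ♟ ♟ ♟ ♟ ♟ ♟ ♟│7
6│· · · · · · · ♞│6
5│· · · · · · · ·│5
4│· · · · · ♙ · ·│4
3│· · · · · · · ♙│3
2│♙ ♙ ♙ ♙ ♙ · ♙ ·│2
1│♖ ♘ ♗ ♕ ♔ ♗ ♘ ♖│1
  ─────────────────
  a b c d e f g h


b8, h6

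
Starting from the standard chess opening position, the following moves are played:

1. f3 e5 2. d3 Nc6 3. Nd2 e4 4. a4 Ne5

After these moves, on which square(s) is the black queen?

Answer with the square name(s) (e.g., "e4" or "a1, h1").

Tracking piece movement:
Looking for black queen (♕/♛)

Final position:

  a b c d e f g h
  ─────────────────
8│♜ · ♝ ♛ ♚ ♝ ♞ ♜│8
7│♟ ♟ ♟ ♟ · ♟ ♟ ♟│7
6│· · · · · · · ·│6
5│· · · · ♞ · · ·│5
4│♙ · · · ♟ · · ·│4
3│· · · ♙ · ♙ · ·│3
2│· ♙ ♙ ♘ ♙ · ♙ ♙│2
1│♖ · ♗ ♕ ♔ ♗ ♘ ♖│1
  ─────────────────
  a b c d e f g h


d8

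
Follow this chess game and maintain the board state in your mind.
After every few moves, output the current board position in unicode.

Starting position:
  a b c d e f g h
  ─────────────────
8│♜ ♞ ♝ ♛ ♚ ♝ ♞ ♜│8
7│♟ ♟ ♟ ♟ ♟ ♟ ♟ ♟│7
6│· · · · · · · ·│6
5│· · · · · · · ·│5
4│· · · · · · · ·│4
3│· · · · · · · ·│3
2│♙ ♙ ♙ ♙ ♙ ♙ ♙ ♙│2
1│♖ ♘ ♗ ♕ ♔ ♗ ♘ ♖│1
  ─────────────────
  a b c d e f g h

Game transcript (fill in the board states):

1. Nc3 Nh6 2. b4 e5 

  a b c d e f g h
  ─────────────────
8│♜ ♞ ♝ ♛ ♚ ♝ · ♜│8
7│♟ ♟ ♟ ♟ · ♟ ♟ ♟│7
6│· · · · · · · ♞│6
5│· · · · ♟ · · ·│5
4│· ♙ · · · · · ·│4
3│· · ♘ · · · · ·│3
2│♙ · ♙ ♙ ♙ ♙ ♙ ♙│2
1│♖ · ♗ ♕ ♔ ♗ ♘ ♖│1
  ─────────────────
  a b c d e f g h

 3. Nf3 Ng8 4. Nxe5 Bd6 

  a b c d e f g h
  ─────────────────
8│♜ ♞ ♝ ♛ ♚ · ♞ ♜│8
7│♟ ♟ ♟ ♟ · ♟ ♟ ♟│7
6│· · · ♝ · · · ·│6
5│· · · · ♘ · · ·│5
4│· ♙ · · · · · ·│4
3│· · ♘ · · · · ·│3
2│♙ · ♙ ♙ ♙ ♙ ♙ ♙│2
1│♖ · ♗ ♕ ♔ ♗ · ♖│1
  ─────────────────
  a b c d e f g h

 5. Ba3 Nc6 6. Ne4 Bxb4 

  a b c d e f g h
  ─────────────────
8│♜ · ♝ ♛ ♚ · ♞ ♜│8
7│♟ ♟ ♟ ♟ · ♟ ♟ ♟│7
6│· · ♞ · · · · ·│6
5│· · · · ♘ · · ·│5
4│· ♝ · · ♘ · · ·│4
3│♗ · · · · · · ·│3
2│♙ · ♙ ♙ ♙ ♙ ♙ ♙│2
1│♖ · · ♕ ♔ ♗ · ♖│1
  ─────────────────
  a b c d e f g h

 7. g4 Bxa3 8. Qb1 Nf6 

  a b c d e f g h
  ─────────────────
8│♜ · ♝ ♛ ♚ · · ♜│8
7│♟ ♟ ♟ ♟ · ♟ ♟ ♟│7
6│· · ♞ · · ♞ · ·│6
5│· · · · ♘ · · ·│5
4│· · · · ♘ · ♙ ·│4
3│♝ · · · · · · ·│3
2│♙ · ♙ ♙ ♙ ♙ · ♙│2
1│♖ ♕ · · ♔ ♗ · ♖│1
  ─────────────────
  a b c d e f g h

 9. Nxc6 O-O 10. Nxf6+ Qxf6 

  a b c d e f g h
  ─────────────────
8│♜ · ♝ · · ♜ ♚ ·│8
7│♟ ♟ ♟ ♟ · ♟ ♟ ♟│7
6│· · ♘ · · ♛ · ·│6
5│· · · · · · · ·│5
4│· · · · · · ♙ ·│4
3│♝ · · · · · · ·│3
2│♙ · ♙ ♙ ♙ ♙ · ♙│2
1│♖ ♕ · · ♔ ♗ · ♖│1
  ─────────────────
  a b c d e f g h



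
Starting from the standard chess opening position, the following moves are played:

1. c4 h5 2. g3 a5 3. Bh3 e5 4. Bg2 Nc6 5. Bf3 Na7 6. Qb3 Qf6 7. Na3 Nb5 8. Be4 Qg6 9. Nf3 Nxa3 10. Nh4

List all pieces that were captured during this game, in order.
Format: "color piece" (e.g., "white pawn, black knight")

Tracking captures:
  Nxa3: captured white knight

white knight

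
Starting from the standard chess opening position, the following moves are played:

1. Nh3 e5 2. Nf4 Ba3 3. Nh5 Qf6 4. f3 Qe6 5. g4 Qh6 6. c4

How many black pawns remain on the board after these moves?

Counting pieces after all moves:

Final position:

  a b c d e f g h
  ─────────────────
8│♜ ♞ ♝ · ♚ · ♞ ♜│8
7│♟ ♟ ♟ ♟ · ♟ ♟ ♟│7
6│· · · · · · · ♛│6
5│· · · · ♟ · · ♘│5
4│· · ♙ · · · ♙ ·│4
3│♝ · · · · ♙ · ·│3
2│♙ ♙ · ♙ ♙ · · ♙│2
1│♖ ♘ ♗ ♕ ♔ ♗ · ♖│1
  ─────────────────
  a b c d e f g h


8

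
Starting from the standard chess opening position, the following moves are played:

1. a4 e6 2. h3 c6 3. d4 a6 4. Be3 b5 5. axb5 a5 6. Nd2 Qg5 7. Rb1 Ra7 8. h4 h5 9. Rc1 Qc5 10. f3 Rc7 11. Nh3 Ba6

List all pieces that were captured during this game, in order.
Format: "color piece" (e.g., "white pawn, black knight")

Tracking captures:
  axb5: captured black pawn

black pawn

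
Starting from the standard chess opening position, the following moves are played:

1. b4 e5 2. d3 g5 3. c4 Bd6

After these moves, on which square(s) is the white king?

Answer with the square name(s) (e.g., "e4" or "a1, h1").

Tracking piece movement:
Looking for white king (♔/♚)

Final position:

  a b c d e f g h
  ─────────────────
8│♜ ♞ ♝ ♛ ♚ · ♞ ♜│8
7│♟ ♟ ♟ ♟ · ♟ · ♟│7
6│· · · ♝ · · · ·│6
5│· · · · ♟ · ♟ ·│5
4│· ♙ ♙ · · · · ·│4
3│· · · ♙ · · · ·│3
2│♙ · · · ♙ ♙ ♙ ♙│2
1│♖ ♘ ♗ ♕ ♔ ♗ ♘ ♖│1
  ─────────────────
  a b c d e f g h


e1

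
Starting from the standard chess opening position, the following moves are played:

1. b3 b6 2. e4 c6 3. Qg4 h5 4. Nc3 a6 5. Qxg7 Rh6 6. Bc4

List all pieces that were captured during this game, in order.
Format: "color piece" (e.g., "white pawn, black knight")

Tracking captures:
  Qxg7: captured black pawn

black pawn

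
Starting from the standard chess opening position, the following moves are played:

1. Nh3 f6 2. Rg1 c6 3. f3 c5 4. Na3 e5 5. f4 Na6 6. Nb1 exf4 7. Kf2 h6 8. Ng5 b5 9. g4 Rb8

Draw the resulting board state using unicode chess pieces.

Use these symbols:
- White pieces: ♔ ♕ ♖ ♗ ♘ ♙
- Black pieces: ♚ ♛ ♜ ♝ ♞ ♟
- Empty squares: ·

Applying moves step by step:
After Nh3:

♜ ♞ ♝ ♛ ♚ ♝ ♞ ♜
♟ ♟ ♟ ♟ ♟ ♟ ♟ ♟
· · · · · · · ·
· · · · · · · ·
· · · · · · · ·
· · · · · · · ♘
♙ ♙ ♙ ♙ ♙ ♙ ♙ ♙
♖ ♘ ♗ ♕ ♔ ♗ · ♖


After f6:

♜ ♞ ♝ ♛ ♚ ♝ ♞ ♜
♟ ♟ ♟ ♟ ♟ · ♟ ♟
· · · · · ♟ · ·
· · · · · · · ·
· · · · · · · ·
· · · · · · · ♘
♙ ♙ ♙ ♙ ♙ ♙ ♙ ♙
♖ ♘ ♗ ♕ ♔ ♗ · ♖


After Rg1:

♜ ♞ ♝ ♛ ♚ ♝ ♞ ♜
♟ ♟ ♟ ♟ ♟ · ♟ ♟
· · · · · ♟ · ·
· · · · · · · ·
· · · · · · · ·
· · · · · · · ♘
♙ ♙ ♙ ♙ ♙ ♙ ♙ ♙
♖ ♘ ♗ ♕ ♔ ♗ ♖ ·


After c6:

♜ ♞ ♝ ♛ ♚ ♝ ♞ ♜
♟ ♟ · ♟ ♟ · ♟ ♟
· · ♟ · · ♟ · ·
· · · · · · · ·
· · · · · · · ·
· · · · · · · ♘
♙ ♙ ♙ ♙ ♙ ♙ ♙ ♙
♖ ♘ ♗ ♕ ♔ ♗ ♖ ·


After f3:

♜ ♞ ♝ ♛ ♚ ♝ ♞ ♜
♟ ♟ · ♟ ♟ · ♟ ♟
· · ♟ · · ♟ · ·
· · · · · · · ·
· · · · · · · ·
· · · · · ♙ · ♘
♙ ♙ ♙ ♙ ♙ · ♙ ♙
♖ ♘ ♗ ♕ ♔ ♗ ♖ ·


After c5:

♜ ♞ ♝ ♛ ♚ ♝ ♞ ♜
♟ ♟ · ♟ ♟ · ♟ ♟
· · · · · ♟ · ·
· · ♟ · · · · ·
· · · · · · · ·
· · · · · ♙ · ♘
♙ ♙ ♙ ♙ ♙ · ♙ ♙
♖ ♘ ♗ ♕ ♔ ♗ ♖ ·


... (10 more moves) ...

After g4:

♜ · ♝ ♛ ♚ ♝ ♞ ♜
♟ · · ♟ · · ♟ ·
♞ · · · · ♟ · ♟
· ♟ ♟ · · · ♘ ·
· · · · · ♟ ♙ ·
· · · · · · · ·
♙ ♙ ♙ ♙ ♙ ♔ · ♙
♖ ♘ ♗ ♕ · ♗ ♖ ·


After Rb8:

· ♜ ♝ ♛ ♚ ♝ ♞ ♜
♟ · · ♟ · · ♟ ·
♞ · · · · ♟ · ♟
· ♟ ♟ · · · ♘ ·
· · · · · ♟ ♙ ·
· · · · · · · ·
♙ ♙ ♙ ♙ ♙ ♔ · ♙
♖ ♘ ♗ ♕ · ♗ ♖ ·



  a b c d e f g h
  ─────────────────
8│· ♜ ♝ ♛ ♚ ♝ ♞ ♜│8
7│♟ · · ♟ · · ♟ ·│7
6│♞ · · · · ♟ · ♟│6
5│· ♟ ♟ · · · ♘ ·│5
4│· · · · · ♟ ♙ ·│4
3│· · · · · · · ·│3
2│♙ ♙ ♙ ♙ ♙ ♔ · ♙│2
1│♖ ♘ ♗ ♕ · ♗ ♖ ·│1
  ─────────────────
  a b c d e f g h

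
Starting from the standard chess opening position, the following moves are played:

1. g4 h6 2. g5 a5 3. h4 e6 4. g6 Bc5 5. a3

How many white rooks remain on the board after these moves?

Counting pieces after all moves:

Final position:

  a b c d e f g h
  ─────────────────
8│♜ ♞ ♝ ♛ ♚ · ♞ ♜│8
7│· ♟ ♟ ♟ · ♟ ♟ ·│7
6│· · · · ♟ · ♙ ♟│6
5│♟ · ♝ · · · · ·│5
4│· · · · · · · ♙│4
3│♙ · · · · · · ·│3
2│· ♙ ♙ ♙ ♙ ♙ · ·│2
1│♖ ♘ ♗ ♕ ♔ ♗ ♘ ♖│1
  ─────────────────
  a b c d e f g h


2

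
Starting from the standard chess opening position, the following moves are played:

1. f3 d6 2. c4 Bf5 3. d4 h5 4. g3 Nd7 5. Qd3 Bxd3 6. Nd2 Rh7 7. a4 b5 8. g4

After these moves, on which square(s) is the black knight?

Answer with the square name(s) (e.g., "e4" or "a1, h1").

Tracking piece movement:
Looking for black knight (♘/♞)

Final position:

  a b c d e f g h
  ─────────────────
8│♜ · · ♛ ♚ ♝ ♞ ·│8
7│♟ · ♟ ♞ ♟ ♟ ♟ ♜│7
6│· · · ♟ · · · ·│6
5│· ♟ · · · · · ♟│5
4│♙ · ♙ ♙ · · ♙ ·│4
3│· · · ♝ · ♙ · ·│3
2│· ♙ · ♘ ♙ · · ♙│2
1│♖ · ♗ · ♔ ♗ ♘ ♖│1
  ─────────────────
  a b c d e f g h


d7, g8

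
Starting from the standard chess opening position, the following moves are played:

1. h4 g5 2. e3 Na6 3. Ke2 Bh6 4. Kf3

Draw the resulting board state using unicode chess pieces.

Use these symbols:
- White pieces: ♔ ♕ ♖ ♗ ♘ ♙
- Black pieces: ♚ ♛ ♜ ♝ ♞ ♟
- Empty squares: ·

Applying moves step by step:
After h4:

♜ ♞ ♝ ♛ ♚ ♝ ♞ ♜
♟ ♟ ♟ ♟ ♟ ♟ ♟ ♟
· · · · · · · ·
· · · · · · · ·
· · · · · · · ♙
· · · · · · · ·
♙ ♙ ♙ ♙ ♙ ♙ ♙ ·
♖ ♘ ♗ ♕ ♔ ♗ ♘ ♖


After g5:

♜ ♞ ♝ ♛ ♚ ♝ ♞ ♜
♟ ♟ ♟ ♟ ♟ ♟ · ♟
· · · · · · · ·
· · · · · · ♟ ·
· · · · · · · ♙
· · · · · · · ·
♙ ♙ ♙ ♙ ♙ ♙ ♙ ·
♖ ♘ ♗ ♕ ♔ ♗ ♘ ♖


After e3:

♜ ♞ ♝ ♛ ♚ ♝ ♞ ♜
♟ ♟ ♟ ♟ ♟ ♟ · ♟
· · · · · · · ·
· · · · · · ♟ ·
· · · · · · · ♙
· · · · ♙ · · ·
♙ ♙ ♙ ♙ · ♙ ♙ ·
♖ ♘ ♗ ♕ ♔ ♗ ♘ ♖


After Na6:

♜ · ♝ ♛ ♚ ♝ ♞ ♜
♟ ♟ ♟ ♟ ♟ ♟ · ♟
♞ · · · · · · ·
· · · · · · ♟ ·
· · · · · · · ♙
· · · · ♙ · · ·
♙ ♙ ♙ ♙ · ♙ ♙ ·
♖ ♘ ♗ ♕ ♔ ♗ ♘ ♖


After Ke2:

♜ · ♝ ♛ ♚ ♝ ♞ ♜
♟ ♟ ♟ ♟ ♟ ♟ · ♟
♞ · · · · · · ·
· · · · · · ♟ ·
· · · · · · · ♙
· · · · ♙ · · ·
♙ ♙ ♙ ♙ ♔ ♙ ♙ ·
♖ ♘ ♗ ♕ · ♗ ♘ ♖


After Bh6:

♜ · ♝ ♛ ♚ · ♞ ♜
♟ ♟ ♟ ♟ ♟ ♟ · ♟
♞ · · · · · · ♝
· · · · · · ♟ ·
· · · · · · · ♙
· · · · ♙ · · ·
♙ ♙ ♙ ♙ ♔ ♙ ♙ ·
♖ ♘ ♗ ♕ · ♗ ♘ ♖


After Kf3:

♜ · ♝ ♛ ♚ · ♞ ♜
♟ ♟ ♟ ♟ ♟ ♟ · ♟
♞ · · · · · · ♝
· · · · · · ♟ ·
· · · · · · · ♙
· · · · ♙ ♔ · ·
♙ ♙ ♙ ♙ · ♙ ♙ ·
♖ ♘ ♗ ♕ · ♗ ♘ ♖



  a b c d e f g h
  ─────────────────
8│♜ · ♝ ♛ ♚ · ♞ ♜│8
7│♟ ♟ ♟ ♟ ♟ ♟ · ♟│7
6│♞ · · · · · · ♝│6
5│· · · · · · ♟ ·│5
4│· · · · · · · ♙│4
3│· · · · ♙ ♔ · ·│3
2│♙ ♙ ♙ ♙ · ♙ ♙ ·│2
1│♖ ♘ ♗ ♕ · ♗ ♘ ♖│1
  ─────────────────
  a b c d e f g h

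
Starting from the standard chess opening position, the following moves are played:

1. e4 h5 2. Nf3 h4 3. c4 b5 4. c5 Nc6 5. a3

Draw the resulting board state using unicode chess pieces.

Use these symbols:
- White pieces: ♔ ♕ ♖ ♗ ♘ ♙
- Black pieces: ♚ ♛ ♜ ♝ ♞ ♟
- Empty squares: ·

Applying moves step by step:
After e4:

♜ ♞ ♝ ♛ ♚ ♝ ♞ ♜
♟ ♟ ♟ ♟ ♟ ♟ ♟ ♟
· · · · · · · ·
· · · · · · · ·
· · · · ♙ · · ·
· · · · · · · ·
♙ ♙ ♙ ♙ · ♙ ♙ ♙
♖ ♘ ♗ ♕ ♔ ♗ ♘ ♖


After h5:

♜ ♞ ♝ ♛ ♚ ♝ ♞ ♜
♟ ♟ ♟ ♟ ♟ ♟ ♟ ·
· · · · · · · ·
· · · · · · · ♟
· · · · ♙ · · ·
· · · · · · · ·
♙ ♙ ♙ ♙ · ♙ ♙ ♙
♖ ♘ ♗ ♕ ♔ ♗ ♘ ♖


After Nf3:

♜ ♞ ♝ ♛ ♚ ♝ ♞ ♜
♟ ♟ ♟ ♟ ♟ ♟ ♟ ·
· · · · · · · ·
· · · · · · · ♟
· · · · ♙ · · ·
· · · · · ♘ · ·
♙ ♙ ♙ ♙ · ♙ ♙ ♙
♖ ♘ ♗ ♕ ♔ ♗ · ♖


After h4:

♜ ♞ ♝ ♛ ♚ ♝ ♞ ♜
♟ ♟ ♟ ♟ ♟ ♟ ♟ ·
· · · · · · · ·
· · · · · · · ·
· · · · ♙ · · ♟
· · · · · ♘ · ·
♙ ♙ ♙ ♙ · ♙ ♙ ♙
♖ ♘ ♗ ♕ ♔ ♗ · ♖


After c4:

♜ ♞ ♝ ♛ ♚ ♝ ♞ ♜
♟ ♟ ♟ ♟ ♟ ♟ ♟ ·
· · · · · · · ·
· · · · · · · ·
· · ♙ · ♙ · · ♟
· · · · · ♘ · ·
♙ ♙ · ♙ · ♙ ♙ ♙
♖ ♘ ♗ ♕ ♔ ♗ · ♖


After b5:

♜ ♞ ♝ ♛ ♚ ♝ ♞ ♜
♟ · ♟ ♟ ♟ ♟ ♟ ·
· · · · · · · ·
· ♟ · · · · · ·
· · ♙ · ♙ · · ♟
· · · · · ♘ · ·
♙ ♙ · ♙ · ♙ ♙ ♙
♖ ♘ ♗ ♕ ♔ ♗ · ♖


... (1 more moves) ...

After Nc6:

♜ · ♝ ♛ ♚ ♝ ♞ ♜
♟ · ♟ ♟ ♟ ♟ ♟ ·
· · ♞ · · · · ·
· ♟ ♙ · · · · ·
· · · · ♙ · · ♟
· · · · · ♘ · ·
♙ ♙ · ♙ · ♙ ♙ ♙
♖ ♘ ♗ ♕ ♔ ♗ · ♖


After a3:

♜ · ♝ ♛ ♚ ♝ ♞ ♜
♟ · ♟ ♟ ♟ ♟ ♟ ·
· · ♞ · · · · ·
· ♟ ♙ · · · · ·
· · · · ♙ · · ♟
♙ · · · · ♘ · ·
· ♙ · ♙ · ♙ ♙ ♙
♖ ♘ ♗ ♕ ♔ ♗ · ♖



  a b c d e f g h
  ─────────────────
8│♜ · ♝ ♛ ♚ ♝ ♞ ♜│8
7│♟ · ♟ ♟ ♟ ♟ ♟ ·│7
6│· · ♞ · · · · ·│6
5│· ♟ ♙ · · · · ·│5
4│· · · · ♙ · · ♟│4
3│♙ · · · · ♘ · ·│3
2│· ♙ · ♙ · ♙ ♙ ♙│2
1│♖ ♘ ♗ ♕ ♔ ♗ · ♖│1
  ─────────────────
  a b c d e f g h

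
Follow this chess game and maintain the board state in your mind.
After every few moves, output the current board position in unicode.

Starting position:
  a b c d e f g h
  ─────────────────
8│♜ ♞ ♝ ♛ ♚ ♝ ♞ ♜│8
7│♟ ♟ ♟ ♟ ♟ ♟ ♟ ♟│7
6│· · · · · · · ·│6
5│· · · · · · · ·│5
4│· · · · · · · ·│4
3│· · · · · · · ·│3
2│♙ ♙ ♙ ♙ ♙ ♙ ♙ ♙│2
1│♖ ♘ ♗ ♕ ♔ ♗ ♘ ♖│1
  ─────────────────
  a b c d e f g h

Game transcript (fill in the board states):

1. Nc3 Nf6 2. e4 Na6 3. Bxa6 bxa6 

  a b c d e f g h
  ─────────────────
8│♜ · ♝ ♛ ♚ ♝ · ♜│8
7│♟ · ♟ ♟ ♟ ♟ ♟ ♟│7
6│♟ · · · · ♞ · ·│6
5│· · · · · · · ·│5
4│· · · · ♙ · · ·│4
3│· · ♘ · · · · ·│3
2│♙ ♙ ♙ ♙ · ♙ ♙ ♙│2
1│♖ · ♗ ♕ ♔ · ♘ ♖│1
  ─────────────────
  a b c d e f g h

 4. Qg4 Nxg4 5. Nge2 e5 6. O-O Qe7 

  a b c d e f g h
  ─────────────────
8│♜ · ♝ · ♚ ♝ · ♜│8
7│♟ · ♟ ♟ ♛ ♟ ♟ ♟│7
6│♟ · · · · · · ·│6
5│· · · · ♟ · · ·│5
4│· · · · ♙ · ♞ ·│4
3│· · ♘ · · · · ·│3
2│♙ ♙ ♙ ♙ ♘ ♙ ♙ ♙│2
1│♖ · ♗ · · ♖ ♔ ·│1
  ─────────────────
  a b c d e f g h

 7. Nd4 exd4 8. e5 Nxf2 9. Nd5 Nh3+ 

  a b c d e f g h
  ─────────────────
8│♜ · ♝ · ♚ ♝ · ♜│8
7│♟ · ♟ ♟ ♛ ♟ ♟ ♟│7
6│♟ · · · · · · ·│6
5│· · · ♘ ♙ · · ·│5
4│· · · ♟ · · · ·│4
3│· · · · · · · ♞│3
2│♙ ♙ ♙ ♙ · · ♙ ♙│2
1│♖ · ♗ · · ♖ ♔ ·│1
  ─────────────────
  a b c d e f g h

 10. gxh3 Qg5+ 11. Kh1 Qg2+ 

  a b c d e f g h
  ─────────────────
8│♜ · ♝ · ♚ ♝ · ♜│8
7│♟ · ♟ ♟ · ♟ ♟ ♟│7
6│♟ · · · · · · ·│6
5│· · · ♘ ♙ · · ·│5
4│· · · ♟ · · · ·│4
3│· · · · · · · ♙│3
2│♙ ♙ ♙ ♙ · · ♛ ♙│2
1│♖ · ♗ · · ♖ · ♔│1
  ─────────────────
  a b c d e f g h
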